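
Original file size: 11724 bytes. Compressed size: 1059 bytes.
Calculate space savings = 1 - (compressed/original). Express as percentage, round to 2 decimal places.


ratio = compressed/original = 1059/11724 = 0.090328
savings = 1 - ratio = 1 - 0.090328 = 0.909672
as a percentage: 0.909672 * 100 = 90.97%

Space savings = 1 - 1059/11724 = 90.97%


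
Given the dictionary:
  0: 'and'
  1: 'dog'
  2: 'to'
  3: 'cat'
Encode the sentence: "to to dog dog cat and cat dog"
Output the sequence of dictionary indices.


Look up each word in the dictionary:
  'to' -> 2
  'to' -> 2
  'dog' -> 1
  'dog' -> 1
  'cat' -> 3
  'and' -> 0
  'cat' -> 3
  'dog' -> 1

Encoded: [2, 2, 1, 1, 3, 0, 3, 1]


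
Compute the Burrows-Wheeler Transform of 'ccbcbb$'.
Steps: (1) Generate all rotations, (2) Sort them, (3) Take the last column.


Rotations (sorted):
  0: $ccbcbb -> last char: b
  1: b$ccbcb -> last char: b
  2: bb$ccbc -> last char: c
  3: bcbb$cc -> last char: c
  4: cbb$ccb -> last char: b
  5: cbcbb$c -> last char: c
  6: ccbcbb$ -> last char: $


BWT = bbccbc$


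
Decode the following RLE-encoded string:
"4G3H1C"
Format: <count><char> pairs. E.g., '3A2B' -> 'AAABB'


Expanding each <count><char> pair:
  4G -> 'GGGG'
  3H -> 'HHH'
  1C -> 'C'

Decoded = GGGGHHHC


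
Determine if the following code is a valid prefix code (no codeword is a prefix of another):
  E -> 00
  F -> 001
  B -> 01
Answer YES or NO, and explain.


Checking each pair (does one codeword prefix another?):
  E='00' vs F='001': prefix -- VIOLATION

NO -- this is NOT a valid prefix code. E (00) is a prefix of F (001).


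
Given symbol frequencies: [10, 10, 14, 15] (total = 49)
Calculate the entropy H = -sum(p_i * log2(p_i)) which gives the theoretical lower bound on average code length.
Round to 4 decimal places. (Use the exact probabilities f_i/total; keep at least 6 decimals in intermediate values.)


Per-symbol terms -p_i * log2(p_i) with p_i = f_i/49:
  p = 10/49 = 0.204082: log2(p) = -2.292782, -p*log2(p) = 0.467915
  p = 10/49 = 0.204082: log2(p) = -2.292782, -p*log2(p) = 0.467915
  p = 14/49 = 0.285714: log2(p) = -1.807355, -p*log2(p) = 0.516387
  p = 15/49 = 0.306122: log2(p) = -1.707819, -p*log2(p) = 0.522802
H = 0.467915 + 0.467915 + 0.516387 + 0.522802 = 1.975019

H = 1.975 bits/symbol


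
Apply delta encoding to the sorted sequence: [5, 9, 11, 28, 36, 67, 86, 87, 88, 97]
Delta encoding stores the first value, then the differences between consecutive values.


First value: 5
Deltas:
  9 - 5 = 4
  11 - 9 = 2
  28 - 11 = 17
  36 - 28 = 8
  67 - 36 = 31
  86 - 67 = 19
  87 - 86 = 1
  88 - 87 = 1
  97 - 88 = 9


Delta encoded: [5, 4, 2, 17, 8, 31, 19, 1, 1, 9]


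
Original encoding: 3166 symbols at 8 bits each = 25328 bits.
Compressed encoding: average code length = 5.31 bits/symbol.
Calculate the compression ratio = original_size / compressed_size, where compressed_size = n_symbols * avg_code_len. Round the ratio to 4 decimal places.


original_size = n_symbols * orig_bits = 3166 * 8 = 25328 bits
compressed_size = n_symbols * avg_code_len = 3166 * 5.31 = 16811.46 bits
ratio = original_size / compressed_size = 25328 / 16811.46 = 1.5066

Compression ratio = 1.5066


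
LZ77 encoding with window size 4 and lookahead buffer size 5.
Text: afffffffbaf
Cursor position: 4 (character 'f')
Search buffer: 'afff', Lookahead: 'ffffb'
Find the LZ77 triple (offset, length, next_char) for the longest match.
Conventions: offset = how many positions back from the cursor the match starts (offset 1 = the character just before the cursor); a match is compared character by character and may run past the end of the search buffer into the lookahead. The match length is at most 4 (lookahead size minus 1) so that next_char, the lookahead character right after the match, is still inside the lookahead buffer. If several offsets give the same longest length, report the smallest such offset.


Try each offset into the search buffer:
  offset=1 (pos 3, char 'f'): match length 4
  offset=2 (pos 2, char 'f'): match length 4
  offset=3 (pos 1, char 'f'): match length 4
  offset=4 (pos 0, char 'a'): match length 0
Longest match has length 4, found at offsets 1, 2, 3; take the smallest, offset 1.
next_char = character at position 4 + 4 = 8 -> 'b'

Best match: offset=1, length=4 (matching 'ffff' starting at position 3)
LZ77 triple: (1, 4, 'b')


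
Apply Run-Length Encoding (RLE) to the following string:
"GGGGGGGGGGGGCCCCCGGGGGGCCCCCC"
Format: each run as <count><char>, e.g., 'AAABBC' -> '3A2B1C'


Scanning runs left to right:
  i=0: run of 'G' x 12 -> '12G'
  i=12: run of 'C' x 5 -> '5C'
  i=17: run of 'G' x 6 -> '6G'
  i=23: run of 'C' x 6 -> '6C'

RLE = 12G5C6G6C


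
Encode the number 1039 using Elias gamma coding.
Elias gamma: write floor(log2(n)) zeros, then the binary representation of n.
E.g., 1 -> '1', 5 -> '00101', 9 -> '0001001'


num_bits = floor(log2(1039)) + 1 = 11
leading_zeros = num_bits - 1 = 10
binary(1039) = 10000001111

Elias gamma(1039) = '0000000000' + '10000001111' = 000000000010000001111 (21 bits)


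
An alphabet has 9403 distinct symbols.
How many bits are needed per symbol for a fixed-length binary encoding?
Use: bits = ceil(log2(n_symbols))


log2(9403) = 13.1989
Bracket: 2^13 = 8192 < 9403 <= 2^14 = 16384
So ceil(log2(9403)) = 14

bits = ceil(log2(9403)) = ceil(13.1989) = 14 bits


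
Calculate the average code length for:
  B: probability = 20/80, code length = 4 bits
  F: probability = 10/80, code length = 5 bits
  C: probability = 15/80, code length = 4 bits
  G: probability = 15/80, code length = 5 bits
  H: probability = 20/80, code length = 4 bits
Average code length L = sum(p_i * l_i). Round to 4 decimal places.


Weighted contributions p_i * l_i:
  B: (20/80) * 4 = 80/80
  F: (10/80) * 5 = 50/80
  C: (15/80) * 4 = 60/80
  G: (15/80) * 5 = 75/80
  H: (20/80) * 4 = 80/80
Sum = (80 + 50 + 60 + 75 + 80)/80 = 345/80

L = 345/80 = 4.3125 bits/symbol


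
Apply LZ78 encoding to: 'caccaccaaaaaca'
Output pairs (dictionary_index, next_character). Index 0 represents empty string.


LZ78 encoding steps:
Dictionary: {0: ''}
Step 1: w='' (idx 0), next='c' -> output (0, 'c'), add 'c' as idx 1
Step 2: w='' (idx 0), next='a' -> output (0, 'a'), add 'a' as idx 2
Step 3: w='c' (idx 1), next='c' -> output (1, 'c'), add 'cc' as idx 3
Step 4: w='a' (idx 2), next='c' -> output (2, 'c'), add 'ac' as idx 4
Step 5: w='c' (idx 1), next='a' -> output (1, 'a'), add 'ca' as idx 5
Step 6: w='a' (idx 2), next='a' -> output (2, 'a'), add 'aa' as idx 6
Step 7: w='aa' (idx 6), next='c' -> output (6, 'c'), add 'aac' as idx 7
Step 8: w='a' (idx 2), end of input -> output (2, '')


Encoded: [(0, 'c'), (0, 'a'), (1, 'c'), (2, 'c'), (1, 'a'), (2, 'a'), (6, 'c'), (2, '')]


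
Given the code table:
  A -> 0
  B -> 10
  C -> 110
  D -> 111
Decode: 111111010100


Decoding:
111 -> D
111 -> D
0 -> A
10 -> B
10 -> B
0 -> A


Result: DDABBA


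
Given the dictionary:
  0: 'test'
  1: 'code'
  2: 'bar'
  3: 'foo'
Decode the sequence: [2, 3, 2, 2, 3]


Look up each index in the dictionary:
  2 -> 'bar'
  3 -> 'foo'
  2 -> 'bar'
  2 -> 'bar'
  3 -> 'foo'

Decoded: "bar foo bar bar foo"


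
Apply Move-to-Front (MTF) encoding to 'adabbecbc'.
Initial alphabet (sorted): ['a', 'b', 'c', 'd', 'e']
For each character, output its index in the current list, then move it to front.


MTF encoding:
'a': index 0 in ['a', 'b', 'c', 'd', 'e'] -> ['a', 'b', 'c', 'd', 'e']
'd': index 3 in ['a', 'b', 'c', 'd', 'e'] -> ['d', 'a', 'b', 'c', 'e']
'a': index 1 in ['d', 'a', 'b', 'c', 'e'] -> ['a', 'd', 'b', 'c', 'e']
'b': index 2 in ['a', 'd', 'b', 'c', 'e'] -> ['b', 'a', 'd', 'c', 'e']
'b': index 0 in ['b', 'a', 'd', 'c', 'e'] -> ['b', 'a', 'd', 'c', 'e']
'e': index 4 in ['b', 'a', 'd', 'c', 'e'] -> ['e', 'b', 'a', 'd', 'c']
'c': index 4 in ['e', 'b', 'a', 'd', 'c'] -> ['c', 'e', 'b', 'a', 'd']
'b': index 2 in ['c', 'e', 'b', 'a', 'd'] -> ['b', 'c', 'e', 'a', 'd']
'c': index 1 in ['b', 'c', 'e', 'a', 'd'] -> ['c', 'b', 'e', 'a', 'd']


Output: [0, 3, 1, 2, 0, 4, 4, 2, 1]


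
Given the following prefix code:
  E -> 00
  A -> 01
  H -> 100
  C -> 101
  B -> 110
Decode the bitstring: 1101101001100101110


Decoding step by step:
Bits 110 -> B
Bits 110 -> B
Bits 100 -> H
Bits 110 -> B
Bits 01 -> A
Bits 01 -> A
Bits 110 -> B


Decoded message: BBHBAAB


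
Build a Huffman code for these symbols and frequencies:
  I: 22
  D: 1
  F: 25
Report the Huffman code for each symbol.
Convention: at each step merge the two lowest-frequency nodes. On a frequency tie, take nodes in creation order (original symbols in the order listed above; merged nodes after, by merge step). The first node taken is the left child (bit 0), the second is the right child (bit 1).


Huffman tree construction:
Step 1: Merge D(1) + I(22) = 23
Step 2: Merge (D+I)(23) + F(25) = 48
Read each symbol's code off the tree from the root (left child = 0, right child = 1).

Codes:
  I: 01 (length 2)
  D: 00 (length 2)
  F: 1 (length 1)
Average code length: 71/48 = 1.4792 bits/symbol


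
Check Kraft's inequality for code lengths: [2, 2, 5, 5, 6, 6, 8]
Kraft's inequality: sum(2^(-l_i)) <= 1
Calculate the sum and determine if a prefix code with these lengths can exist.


Sum = 2^(-2) + 2^(-2) + 2^(-5) + 2^(-5) + 2^(-6) + 2^(-6) + 2^(-8)
    = 0.25 + 0.25 + 0.03125 + 0.03125 + 0.015625 + 0.015625 + 0.00390625
    = 153/256 = 0.59765625
Since 0.59765625 <= 1, Kraft's inequality IS satisfied.
A prefix code with these lengths CAN exist.

Kraft sum = 0.59765625. Satisfied.


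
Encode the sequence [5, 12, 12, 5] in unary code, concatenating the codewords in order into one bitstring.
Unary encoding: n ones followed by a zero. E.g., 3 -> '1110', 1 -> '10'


Encode each number as n ones followed by a terminating 0:
  5 -> 111110 (6 bits)
  12 -> 1111111111110 (13 bits)
  12 -> 1111111111110 (13 bits)
  5 -> 111110 (6 bits)
Total length = 6 + 13 + 13 + 6 = 38 bits.

Unary([5, 12, 12, 5]) = 11111011111111111101111111111110111110 (38 bits)


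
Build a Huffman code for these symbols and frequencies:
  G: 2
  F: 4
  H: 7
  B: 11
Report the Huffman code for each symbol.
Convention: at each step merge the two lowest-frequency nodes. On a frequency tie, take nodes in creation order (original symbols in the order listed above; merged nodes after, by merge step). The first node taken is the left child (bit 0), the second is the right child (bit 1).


Huffman tree construction:
Step 1: Merge G(2) + F(4) = 6
Step 2: Merge (G+F)(6) + H(7) = 13
Step 3: Merge B(11) + ((G+F)+H)(13) = 24
Read each symbol's code off the tree from the root (left child = 0, right child = 1).

Codes:
  G: 100 (length 3)
  F: 101 (length 3)
  H: 11 (length 2)
  B: 0 (length 1)
Average code length: 43/24 = 1.7917 bits/symbol


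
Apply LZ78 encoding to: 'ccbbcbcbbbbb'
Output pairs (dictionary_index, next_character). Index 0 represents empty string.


LZ78 encoding steps:
Dictionary: {0: ''}
Step 1: w='' (idx 0), next='c' -> output (0, 'c'), add 'c' as idx 1
Step 2: w='c' (idx 1), next='b' -> output (1, 'b'), add 'cb' as idx 2
Step 3: w='' (idx 0), next='b' -> output (0, 'b'), add 'b' as idx 3
Step 4: w='cb' (idx 2), next='c' -> output (2, 'c'), add 'cbc' as idx 4
Step 5: w='b' (idx 3), next='b' -> output (3, 'b'), add 'bb' as idx 5
Step 6: w='bb' (idx 5), next='b' -> output (5, 'b'), add 'bbb' as idx 6


Encoded: [(0, 'c'), (1, 'b'), (0, 'b'), (2, 'c'), (3, 'b'), (5, 'b')]


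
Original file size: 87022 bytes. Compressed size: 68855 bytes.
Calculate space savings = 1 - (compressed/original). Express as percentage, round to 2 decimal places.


ratio = compressed/original = 68855/87022 = 0.791237
savings = 1 - ratio = 1 - 0.791237 = 0.208763
as a percentage: 0.208763 * 100 = 20.88%

Space savings = 1 - 68855/87022 = 20.88%


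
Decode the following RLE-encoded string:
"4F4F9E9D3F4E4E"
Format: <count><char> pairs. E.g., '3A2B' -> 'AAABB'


Expanding each <count><char> pair:
  4F -> 'FFFF'
  4F -> 'FFFF'
  9E -> 'EEEEEEEEE'
  9D -> 'DDDDDDDDD'
  3F -> 'FFF'
  4E -> 'EEEE'
  4E -> 'EEEE'

Decoded = FFFFFFFFEEEEEEEEEDDDDDDDDDFFFEEEEEEEE


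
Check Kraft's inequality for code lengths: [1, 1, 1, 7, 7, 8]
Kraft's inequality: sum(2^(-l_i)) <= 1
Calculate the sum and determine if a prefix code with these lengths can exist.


Sum = 2^(-1) + 2^(-1) + 2^(-1) + 2^(-7) + 2^(-7) + 2^(-8)
    = 0.5 + 0.5 + 0.5 + 0.0078125 + 0.0078125 + 0.00390625
    = 389/256 = 1.51953125
Since 1.51953125 > 1, Kraft's inequality is NOT satisfied.
A prefix code with these lengths CANNOT exist.

Kraft sum = 1.51953125. Not satisfied.


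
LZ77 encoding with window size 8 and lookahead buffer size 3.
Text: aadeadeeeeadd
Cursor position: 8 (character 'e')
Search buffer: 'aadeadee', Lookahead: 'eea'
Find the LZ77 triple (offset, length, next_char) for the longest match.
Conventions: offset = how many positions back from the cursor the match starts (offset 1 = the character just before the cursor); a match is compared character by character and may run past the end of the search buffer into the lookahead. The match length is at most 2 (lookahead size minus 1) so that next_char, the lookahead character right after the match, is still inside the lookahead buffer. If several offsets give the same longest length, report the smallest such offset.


Try each offset into the search buffer:
  offset=1 (pos 7, char 'e'): match length 2
  offset=2 (pos 6, char 'e'): match length 2
  offset=3 (pos 5, char 'd'): match length 0
  offset=4 (pos 4, char 'a'): match length 0
  offset=5 (pos 3, char 'e'): match length 1
  offset=6 (pos 2, char 'd'): match length 0
  offset=7 (pos 1, char 'a'): match length 0
  offset=8 (pos 0, char 'a'): match length 0
Longest match has length 2, found at offsets 1, 2; take the smallest, offset 1.
next_char = character at position 8 + 2 = 10 -> 'a'

Best match: offset=1, length=2 (matching 'ee' starting at position 7)
LZ77 triple: (1, 2, 'a')


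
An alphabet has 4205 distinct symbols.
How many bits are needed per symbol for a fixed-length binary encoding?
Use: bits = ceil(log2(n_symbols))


log2(4205) = 12.0379
Bracket: 2^12 = 4096 < 4205 <= 2^13 = 8192
So ceil(log2(4205)) = 13

bits = ceil(log2(4205)) = ceil(12.0379) = 13 bits


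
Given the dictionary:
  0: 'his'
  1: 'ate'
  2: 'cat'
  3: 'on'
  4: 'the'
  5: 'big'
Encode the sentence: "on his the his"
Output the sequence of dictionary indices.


Look up each word in the dictionary:
  'on' -> 3
  'his' -> 0
  'the' -> 4
  'his' -> 0

Encoded: [3, 0, 4, 0]


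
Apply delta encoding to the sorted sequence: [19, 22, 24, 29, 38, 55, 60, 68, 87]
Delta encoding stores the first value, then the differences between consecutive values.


First value: 19
Deltas:
  22 - 19 = 3
  24 - 22 = 2
  29 - 24 = 5
  38 - 29 = 9
  55 - 38 = 17
  60 - 55 = 5
  68 - 60 = 8
  87 - 68 = 19


Delta encoded: [19, 3, 2, 5, 9, 17, 5, 8, 19]


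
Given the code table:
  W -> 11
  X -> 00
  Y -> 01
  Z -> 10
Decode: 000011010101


Decoding:
00 -> X
00 -> X
11 -> W
01 -> Y
01 -> Y
01 -> Y


Result: XXWYYY


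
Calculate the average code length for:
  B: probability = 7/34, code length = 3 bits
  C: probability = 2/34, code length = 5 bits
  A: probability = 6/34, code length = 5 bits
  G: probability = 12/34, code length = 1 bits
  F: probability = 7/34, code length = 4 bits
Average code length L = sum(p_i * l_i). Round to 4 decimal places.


Weighted contributions p_i * l_i:
  B: (7/34) * 3 = 21/34
  C: (2/34) * 5 = 10/34
  A: (6/34) * 5 = 30/34
  G: (12/34) * 1 = 12/34
  F: (7/34) * 4 = 28/34
Sum = (21 + 10 + 30 + 12 + 28)/34 = 101/34

L = 101/34 = 2.9706 bits/symbol


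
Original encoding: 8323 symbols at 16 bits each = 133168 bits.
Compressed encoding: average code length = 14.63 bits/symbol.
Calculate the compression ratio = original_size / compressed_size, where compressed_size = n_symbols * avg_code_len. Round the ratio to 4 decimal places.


original_size = n_symbols * orig_bits = 8323 * 16 = 133168 bits
compressed_size = n_symbols * avg_code_len = 8323 * 14.63 = 121765.49 bits
ratio = original_size / compressed_size = 133168 / 121765.49 = 1.0936

Compression ratio = 1.0936


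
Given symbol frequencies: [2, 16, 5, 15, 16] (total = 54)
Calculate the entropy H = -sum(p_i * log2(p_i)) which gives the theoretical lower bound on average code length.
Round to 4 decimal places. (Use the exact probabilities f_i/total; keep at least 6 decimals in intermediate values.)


Per-symbol terms -p_i * log2(p_i) with p_i = f_i/54:
  p = 2/54 = 0.037037: log2(p) = -4.754888, -p*log2(p) = 0.176107
  p = 16/54 = 0.296296: log2(p) = -1.754888, -p*log2(p) = 0.519967
  p = 5/54 = 0.092593: log2(p) = -3.432959, -p*log2(p) = 0.317867
  p = 15/54 = 0.277778: log2(p) = -1.847997, -p*log2(p) = 0.513332
  p = 16/54 = 0.296296: log2(p) = -1.754888, -p*log2(p) = 0.519967
H = 0.176107 + 0.519967 + 0.317867 + 0.513332 + 0.519967 = 2.047240

H = 2.0472 bits/symbol


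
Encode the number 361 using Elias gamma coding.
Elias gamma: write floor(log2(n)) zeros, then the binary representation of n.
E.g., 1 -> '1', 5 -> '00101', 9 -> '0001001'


num_bits = floor(log2(361)) + 1 = 9
leading_zeros = num_bits - 1 = 8
binary(361) = 101101001

Elias gamma(361) = '00000000' + '101101001' = 00000000101101001 (17 bits)


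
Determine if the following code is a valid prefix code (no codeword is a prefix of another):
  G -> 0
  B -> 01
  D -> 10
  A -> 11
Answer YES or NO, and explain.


Checking each pair (does one codeword prefix another?):
  G='0' vs B='01': prefix -- VIOLATION

NO -- this is NOT a valid prefix code. G (0) is a prefix of B (01).


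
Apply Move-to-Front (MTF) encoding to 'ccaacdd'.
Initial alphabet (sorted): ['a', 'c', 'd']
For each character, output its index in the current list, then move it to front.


MTF encoding:
'c': index 1 in ['a', 'c', 'd'] -> ['c', 'a', 'd']
'c': index 0 in ['c', 'a', 'd'] -> ['c', 'a', 'd']
'a': index 1 in ['c', 'a', 'd'] -> ['a', 'c', 'd']
'a': index 0 in ['a', 'c', 'd'] -> ['a', 'c', 'd']
'c': index 1 in ['a', 'c', 'd'] -> ['c', 'a', 'd']
'd': index 2 in ['c', 'a', 'd'] -> ['d', 'c', 'a']
'd': index 0 in ['d', 'c', 'a'] -> ['d', 'c', 'a']


Output: [1, 0, 1, 0, 1, 2, 0]


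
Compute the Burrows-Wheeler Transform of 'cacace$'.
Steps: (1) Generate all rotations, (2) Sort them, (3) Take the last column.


Rotations (sorted):
  0: $cacace -> last char: e
  1: acace$c -> last char: c
  2: ace$cac -> last char: c
  3: cacace$ -> last char: $
  4: cace$ca -> last char: a
  5: ce$caca -> last char: a
  6: e$cacac -> last char: c


BWT = ecc$aac


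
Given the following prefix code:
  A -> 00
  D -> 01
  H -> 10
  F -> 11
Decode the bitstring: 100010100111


Decoding step by step:
Bits 10 -> H
Bits 00 -> A
Bits 10 -> H
Bits 10 -> H
Bits 01 -> D
Bits 11 -> F


Decoded message: HAHHDF


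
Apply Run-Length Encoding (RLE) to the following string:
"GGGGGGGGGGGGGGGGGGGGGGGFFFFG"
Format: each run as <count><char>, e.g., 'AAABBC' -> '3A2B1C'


Scanning runs left to right:
  i=0: run of 'G' x 23 -> '23G'
  i=23: run of 'F' x 4 -> '4F'
  i=27: run of 'G' x 1 -> '1G'

RLE = 23G4F1G


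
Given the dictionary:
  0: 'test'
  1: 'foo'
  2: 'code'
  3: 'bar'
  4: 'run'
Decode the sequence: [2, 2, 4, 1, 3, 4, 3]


Look up each index in the dictionary:
  2 -> 'code'
  2 -> 'code'
  4 -> 'run'
  1 -> 'foo'
  3 -> 'bar'
  4 -> 'run'
  3 -> 'bar'

Decoded: "code code run foo bar run bar"


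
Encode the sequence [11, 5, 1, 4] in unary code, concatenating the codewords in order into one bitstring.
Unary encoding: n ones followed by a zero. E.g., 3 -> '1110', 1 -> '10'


Encode each number as n ones followed by a terminating 0:
  11 -> 111111111110 (12 bits)
  5 -> 111110 (6 bits)
  1 -> 10 (2 bits)
  4 -> 11110 (5 bits)
Total length = 12 + 6 + 2 + 5 = 25 bits.

Unary([11, 5, 1, 4]) = 1111111111101111101011110 (25 bits)


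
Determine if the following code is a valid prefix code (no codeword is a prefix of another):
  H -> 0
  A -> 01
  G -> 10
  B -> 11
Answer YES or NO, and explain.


Checking each pair (does one codeword prefix another?):
  H='0' vs A='01': prefix -- VIOLATION

NO -- this is NOT a valid prefix code. H (0) is a prefix of A (01).


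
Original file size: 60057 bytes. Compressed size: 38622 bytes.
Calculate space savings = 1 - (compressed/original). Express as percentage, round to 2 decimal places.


ratio = compressed/original = 38622/60057 = 0.643089
savings = 1 - ratio = 1 - 0.643089 = 0.356911
as a percentage: 0.356911 * 100 = 35.69%

Space savings = 1 - 38622/60057 = 35.69%


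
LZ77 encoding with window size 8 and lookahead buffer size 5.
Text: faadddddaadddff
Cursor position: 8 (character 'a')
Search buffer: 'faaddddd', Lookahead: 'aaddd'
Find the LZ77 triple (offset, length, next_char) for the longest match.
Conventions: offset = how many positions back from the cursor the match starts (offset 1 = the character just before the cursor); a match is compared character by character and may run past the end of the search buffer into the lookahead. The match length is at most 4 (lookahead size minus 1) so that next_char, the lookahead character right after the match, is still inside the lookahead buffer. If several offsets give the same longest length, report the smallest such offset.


Try each offset into the search buffer:
  offset=1 (pos 7, char 'd'): match length 0
  offset=2 (pos 6, char 'd'): match length 0
  offset=3 (pos 5, char 'd'): match length 0
  offset=4 (pos 4, char 'd'): match length 0
  offset=5 (pos 3, char 'd'): match length 0
  offset=6 (pos 2, char 'a'): match length 1
  offset=7 (pos 1, char 'a'): match length 4
  offset=8 (pos 0, char 'f'): match length 0
Longest match has length 4 at offset 7.
next_char = character at position 8 + 4 = 12 -> 'd'

Best match: offset=7, length=4 (matching 'aadd' starting at position 1)
LZ77 triple: (7, 4, 'd')


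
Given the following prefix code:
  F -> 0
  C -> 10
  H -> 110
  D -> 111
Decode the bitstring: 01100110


Decoding step by step:
Bits 0 -> F
Bits 110 -> H
Bits 0 -> F
Bits 110 -> H


Decoded message: FHFH


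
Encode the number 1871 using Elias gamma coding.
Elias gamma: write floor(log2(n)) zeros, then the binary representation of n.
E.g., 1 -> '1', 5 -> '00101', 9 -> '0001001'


num_bits = floor(log2(1871)) + 1 = 11
leading_zeros = num_bits - 1 = 10
binary(1871) = 11101001111

Elias gamma(1871) = '0000000000' + '11101001111' = 000000000011101001111 (21 bits)


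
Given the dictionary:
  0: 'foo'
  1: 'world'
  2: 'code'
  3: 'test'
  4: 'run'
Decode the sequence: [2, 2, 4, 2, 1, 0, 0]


Look up each index in the dictionary:
  2 -> 'code'
  2 -> 'code'
  4 -> 'run'
  2 -> 'code'
  1 -> 'world'
  0 -> 'foo'
  0 -> 'foo'

Decoded: "code code run code world foo foo"


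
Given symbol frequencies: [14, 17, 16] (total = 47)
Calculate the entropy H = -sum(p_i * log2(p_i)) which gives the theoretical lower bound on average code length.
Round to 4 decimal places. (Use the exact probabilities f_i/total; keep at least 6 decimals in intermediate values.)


Per-symbol terms -p_i * log2(p_i) with p_i = f_i/47:
  p = 14/47 = 0.297872: log2(p) = -1.747234, -p*log2(p) = 0.520453
  p = 17/47 = 0.361702: log2(p) = -1.467126, -p*log2(p) = 0.530663
  p = 16/47 = 0.340426: log2(p) = -1.554589, -p*log2(p) = 0.529222
H = 0.520453 + 0.530663 + 0.529222 = 1.580338

H = 1.5803 bits/symbol


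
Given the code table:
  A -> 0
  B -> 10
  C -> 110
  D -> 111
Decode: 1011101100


Decoding:
10 -> B
111 -> D
0 -> A
110 -> C
0 -> A


Result: BDACA


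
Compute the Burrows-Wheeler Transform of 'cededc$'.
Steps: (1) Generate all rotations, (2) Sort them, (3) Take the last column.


Rotations (sorted):
  0: $cededc -> last char: c
  1: c$ceded -> last char: d
  2: cededc$ -> last char: $
  3: dc$cede -> last char: e
  4: dedc$ce -> last char: e
  5: edc$ced -> last char: d
  6: ededc$c -> last char: c


BWT = cd$eedc


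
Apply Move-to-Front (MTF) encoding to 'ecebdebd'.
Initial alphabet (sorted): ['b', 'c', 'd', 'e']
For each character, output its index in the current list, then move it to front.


MTF encoding:
'e': index 3 in ['b', 'c', 'd', 'e'] -> ['e', 'b', 'c', 'd']
'c': index 2 in ['e', 'b', 'c', 'd'] -> ['c', 'e', 'b', 'd']
'e': index 1 in ['c', 'e', 'b', 'd'] -> ['e', 'c', 'b', 'd']
'b': index 2 in ['e', 'c', 'b', 'd'] -> ['b', 'e', 'c', 'd']
'd': index 3 in ['b', 'e', 'c', 'd'] -> ['d', 'b', 'e', 'c']
'e': index 2 in ['d', 'b', 'e', 'c'] -> ['e', 'd', 'b', 'c']
'b': index 2 in ['e', 'd', 'b', 'c'] -> ['b', 'e', 'd', 'c']
'd': index 2 in ['b', 'e', 'd', 'c'] -> ['d', 'b', 'e', 'c']


Output: [3, 2, 1, 2, 3, 2, 2, 2]


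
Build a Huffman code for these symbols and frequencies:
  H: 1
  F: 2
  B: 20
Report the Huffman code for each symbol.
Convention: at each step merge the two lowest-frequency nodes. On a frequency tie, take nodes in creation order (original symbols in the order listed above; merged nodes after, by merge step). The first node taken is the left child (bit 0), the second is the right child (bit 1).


Huffman tree construction:
Step 1: Merge H(1) + F(2) = 3
Step 2: Merge (H+F)(3) + B(20) = 23
Read each symbol's code off the tree from the root (left child = 0, right child = 1).

Codes:
  H: 00 (length 2)
  F: 01 (length 2)
  B: 1 (length 1)
Average code length: 26/23 = 1.1304 bits/symbol


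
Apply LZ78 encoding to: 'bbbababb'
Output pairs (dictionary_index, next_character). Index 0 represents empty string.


LZ78 encoding steps:
Dictionary: {0: ''}
Step 1: w='' (idx 0), next='b' -> output (0, 'b'), add 'b' as idx 1
Step 2: w='b' (idx 1), next='b' -> output (1, 'b'), add 'bb' as idx 2
Step 3: w='' (idx 0), next='a' -> output (0, 'a'), add 'a' as idx 3
Step 4: w='b' (idx 1), next='a' -> output (1, 'a'), add 'ba' as idx 4
Step 5: w='bb' (idx 2), end of input -> output (2, '')


Encoded: [(0, 'b'), (1, 'b'), (0, 'a'), (1, 'a'), (2, '')]


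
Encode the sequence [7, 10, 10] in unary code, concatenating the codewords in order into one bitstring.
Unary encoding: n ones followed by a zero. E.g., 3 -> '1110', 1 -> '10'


Encode each number as n ones followed by a terminating 0:
  7 -> 11111110 (8 bits)
  10 -> 11111111110 (11 bits)
  10 -> 11111111110 (11 bits)
Total length = 8 + 11 + 11 = 30 bits.

Unary([7, 10, 10]) = 111111101111111111011111111110 (30 bits)


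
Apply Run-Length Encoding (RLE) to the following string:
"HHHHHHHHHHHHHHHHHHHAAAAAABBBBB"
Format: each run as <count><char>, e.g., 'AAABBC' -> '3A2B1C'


Scanning runs left to right:
  i=0: run of 'H' x 19 -> '19H'
  i=19: run of 'A' x 6 -> '6A'
  i=25: run of 'B' x 5 -> '5B'

RLE = 19H6A5B


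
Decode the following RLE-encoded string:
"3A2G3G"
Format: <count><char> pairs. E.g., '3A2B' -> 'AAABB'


Expanding each <count><char> pair:
  3A -> 'AAA'
  2G -> 'GG'
  3G -> 'GGG'

Decoded = AAAGGGGG


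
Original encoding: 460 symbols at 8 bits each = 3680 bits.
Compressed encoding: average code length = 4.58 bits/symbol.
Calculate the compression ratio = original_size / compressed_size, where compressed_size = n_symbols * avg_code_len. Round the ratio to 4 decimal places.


original_size = n_symbols * orig_bits = 460 * 8 = 3680 bits
compressed_size = n_symbols * avg_code_len = 460 * 4.58 = 2106.8 bits
ratio = original_size / compressed_size = 3680 / 2106.8 = 1.7467

Compression ratio = 1.7467


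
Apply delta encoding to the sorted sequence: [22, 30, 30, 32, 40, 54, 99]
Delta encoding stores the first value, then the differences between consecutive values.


First value: 22
Deltas:
  30 - 22 = 8
  30 - 30 = 0
  32 - 30 = 2
  40 - 32 = 8
  54 - 40 = 14
  99 - 54 = 45


Delta encoded: [22, 8, 0, 2, 8, 14, 45]


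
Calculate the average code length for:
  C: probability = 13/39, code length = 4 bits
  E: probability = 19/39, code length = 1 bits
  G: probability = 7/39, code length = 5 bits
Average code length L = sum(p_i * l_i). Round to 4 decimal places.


Weighted contributions p_i * l_i:
  C: (13/39) * 4 = 52/39
  E: (19/39) * 1 = 19/39
  G: (7/39) * 5 = 35/39
Sum = (52 + 19 + 35)/39 = 106/39

L = 106/39 = 2.7179 bits/symbol


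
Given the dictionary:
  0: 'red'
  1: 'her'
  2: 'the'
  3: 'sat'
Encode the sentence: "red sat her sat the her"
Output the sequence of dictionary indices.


Look up each word in the dictionary:
  'red' -> 0
  'sat' -> 3
  'her' -> 1
  'sat' -> 3
  'the' -> 2
  'her' -> 1

Encoded: [0, 3, 1, 3, 2, 1]


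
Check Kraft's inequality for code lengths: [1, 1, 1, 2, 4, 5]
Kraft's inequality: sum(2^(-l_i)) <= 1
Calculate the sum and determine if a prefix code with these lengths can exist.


Sum = 2^(-1) + 2^(-1) + 2^(-1) + 2^(-2) + 2^(-4) + 2^(-5)
    = 0.5 + 0.5 + 0.5 + 0.25 + 0.0625 + 0.03125
    = 59/32 = 1.84375
Since 1.84375 > 1, Kraft's inequality is NOT satisfied.
A prefix code with these lengths CANNOT exist.

Kraft sum = 1.84375. Not satisfied.


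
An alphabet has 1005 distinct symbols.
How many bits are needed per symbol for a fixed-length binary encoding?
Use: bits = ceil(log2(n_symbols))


log2(1005) = 9.973
Bracket: 2^9 = 512 < 1005 <= 2^10 = 1024
So ceil(log2(1005)) = 10

bits = ceil(log2(1005)) = ceil(9.973) = 10 bits


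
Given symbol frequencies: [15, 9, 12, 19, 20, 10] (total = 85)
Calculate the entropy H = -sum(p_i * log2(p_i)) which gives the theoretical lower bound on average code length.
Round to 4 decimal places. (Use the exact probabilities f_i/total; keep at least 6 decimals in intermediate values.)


Per-symbol terms -p_i * log2(p_i) with p_i = f_i/85:
  p = 15/85 = 0.176471: log2(p) = -2.502500, -p*log2(p) = 0.441618
  p = 9/85 = 0.105882: log2(p) = -3.239466, -p*log2(p) = 0.343002
  p = 12/85 = 0.141176: log2(p) = -2.824428, -p*log2(p) = 0.398743
  p = 19/85 = 0.223529: log2(p) = -2.161463, -p*log2(p) = 0.483151
  p = 20/85 = 0.235294: log2(p) = -2.087463, -p*log2(p) = 0.491168
  p = 10/85 = 0.117647: log2(p) = -3.087463, -p*log2(p) = 0.363231
H = 0.441618 + 0.343002 + 0.398743 + 0.483151 + 0.491168 + 0.363231 = 2.520913

H = 2.5209 bits/symbol


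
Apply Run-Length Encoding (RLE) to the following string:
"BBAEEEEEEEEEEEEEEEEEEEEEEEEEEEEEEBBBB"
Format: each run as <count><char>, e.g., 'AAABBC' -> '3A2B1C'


Scanning runs left to right:
  i=0: run of 'B' x 2 -> '2B'
  i=2: run of 'A' x 1 -> '1A'
  i=3: run of 'E' x 30 -> '30E'
  i=33: run of 'B' x 4 -> '4B'

RLE = 2B1A30E4B


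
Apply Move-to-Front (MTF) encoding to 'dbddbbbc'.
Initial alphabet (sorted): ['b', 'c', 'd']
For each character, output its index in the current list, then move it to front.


MTF encoding:
'd': index 2 in ['b', 'c', 'd'] -> ['d', 'b', 'c']
'b': index 1 in ['d', 'b', 'c'] -> ['b', 'd', 'c']
'd': index 1 in ['b', 'd', 'c'] -> ['d', 'b', 'c']
'd': index 0 in ['d', 'b', 'c'] -> ['d', 'b', 'c']
'b': index 1 in ['d', 'b', 'c'] -> ['b', 'd', 'c']
'b': index 0 in ['b', 'd', 'c'] -> ['b', 'd', 'c']
'b': index 0 in ['b', 'd', 'c'] -> ['b', 'd', 'c']
'c': index 2 in ['b', 'd', 'c'] -> ['c', 'b', 'd']


Output: [2, 1, 1, 0, 1, 0, 0, 2]


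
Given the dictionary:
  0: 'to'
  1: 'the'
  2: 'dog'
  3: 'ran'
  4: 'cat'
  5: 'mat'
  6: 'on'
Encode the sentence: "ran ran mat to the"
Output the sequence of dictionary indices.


Look up each word in the dictionary:
  'ran' -> 3
  'ran' -> 3
  'mat' -> 5
  'to' -> 0
  'the' -> 1

Encoded: [3, 3, 5, 0, 1]


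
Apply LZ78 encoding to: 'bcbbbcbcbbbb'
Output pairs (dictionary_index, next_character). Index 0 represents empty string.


LZ78 encoding steps:
Dictionary: {0: ''}
Step 1: w='' (idx 0), next='b' -> output (0, 'b'), add 'b' as idx 1
Step 2: w='' (idx 0), next='c' -> output (0, 'c'), add 'c' as idx 2
Step 3: w='b' (idx 1), next='b' -> output (1, 'b'), add 'bb' as idx 3
Step 4: w='b' (idx 1), next='c' -> output (1, 'c'), add 'bc' as idx 4
Step 5: w='bc' (idx 4), next='b' -> output (4, 'b'), add 'bcb' as idx 5
Step 6: w='bb' (idx 3), next='b' -> output (3, 'b'), add 'bbb' as idx 6


Encoded: [(0, 'b'), (0, 'c'), (1, 'b'), (1, 'c'), (4, 'b'), (3, 'b')]


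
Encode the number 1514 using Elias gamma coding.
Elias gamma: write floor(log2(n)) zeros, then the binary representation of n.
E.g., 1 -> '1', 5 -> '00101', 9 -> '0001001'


num_bits = floor(log2(1514)) + 1 = 11
leading_zeros = num_bits - 1 = 10
binary(1514) = 10111101010

Elias gamma(1514) = '0000000000' + '10111101010' = 000000000010111101010 (21 bits)


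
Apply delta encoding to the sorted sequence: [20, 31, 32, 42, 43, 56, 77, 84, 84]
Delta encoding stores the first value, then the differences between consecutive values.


First value: 20
Deltas:
  31 - 20 = 11
  32 - 31 = 1
  42 - 32 = 10
  43 - 42 = 1
  56 - 43 = 13
  77 - 56 = 21
  84 - 77 = 7
  84 - 84 = 0


Delta encoded: [20, 11, 1, 10, 1, 13, 21, 7, 0]


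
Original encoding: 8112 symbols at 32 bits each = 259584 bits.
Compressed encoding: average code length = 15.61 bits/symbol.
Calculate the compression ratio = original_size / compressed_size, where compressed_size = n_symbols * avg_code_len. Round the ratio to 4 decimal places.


original_size = n_symbols * orig_bits = 8112 * 32 = 259584 bits
compressed_size = n_symbols * avg_code_len = 8112 * 15.61 = 126628.32 bits
ratio = original_size / compressed_size = 259584 / 126628.32 = 2.05

Compression ratio = 2.05


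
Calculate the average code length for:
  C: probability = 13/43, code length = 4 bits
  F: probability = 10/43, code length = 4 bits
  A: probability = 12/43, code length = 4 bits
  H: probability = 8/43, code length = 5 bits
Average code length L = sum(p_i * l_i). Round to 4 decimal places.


Weighted contributions p_i * l_i:
  C: (13/43) * 4 = 52/43
  F: (10/43) * 4 = 40/43
  A: (12/43) * 4 = 48/43
  H: (8/43) * 5 = 40/43
Sum = (52 + 40 + 48 + 40)/43 = 180/43

L = 180/43 = 4.1860 bits/symbol


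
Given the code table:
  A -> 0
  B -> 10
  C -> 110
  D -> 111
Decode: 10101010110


Decoding:
10 -> B
10 -> B
10 -> B
10 -> B
110 -> C


Result: BBBBC


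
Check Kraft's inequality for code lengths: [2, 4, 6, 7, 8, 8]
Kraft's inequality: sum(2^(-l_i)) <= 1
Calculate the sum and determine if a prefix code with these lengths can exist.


Sum = 2^(-2) + 2^(-4) + 2^(-6) + 2^(-7) + 2^(-8) + 2^(-8)
    = 0.25 + 0.0625 + 0.015625 + 0.0078125 + 0.00390625 + 0.00390625
    = 88/256 = 0.34375
Since 0.34375 <= 1, Kraft's inequality IS satisfied.
A prefix code with these lengths CAN exist.

Kraft sum = 0.34375. Satisfied.


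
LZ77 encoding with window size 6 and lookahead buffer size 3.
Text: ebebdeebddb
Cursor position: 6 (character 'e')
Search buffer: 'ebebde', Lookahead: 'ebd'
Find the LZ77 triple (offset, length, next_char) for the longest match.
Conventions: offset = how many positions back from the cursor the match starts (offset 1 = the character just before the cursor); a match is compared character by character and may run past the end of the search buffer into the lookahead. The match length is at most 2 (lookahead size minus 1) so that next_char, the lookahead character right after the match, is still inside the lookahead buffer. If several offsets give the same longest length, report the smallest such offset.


Try each offset into the search buffer:
  offset=1 (pos 5, char 'e'): match length 1
  offset=2 (pos 4, char 'd'): match length 0
  offset=3 (pos 3, char 'b'): match length 0
  offset=4 (pos 2, char 'e'): match length 2
  offset=5 (pos 1, char 'b'): match length 0
  offset=6 (pos 0, char 'e'): match length 2
Longest match has length 2, found at offsets 4, 6; take the smallest, offset 4.
next_char = character at position 6 + 2 = 8 -> 'd'

Best match: offset=4, length=2 (matching 'eb' starting at position 2)
LZ77 triple: (4, 2, 'd')


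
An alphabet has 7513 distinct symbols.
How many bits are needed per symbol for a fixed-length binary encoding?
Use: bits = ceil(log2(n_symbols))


log2(7513) = 12.8752
Bracket: 2^12 = 4096 < 7513 <= 2^13 = 8192
So ceil(log2(7513)) = 13

bits = ceil(log2(7513)) = ceil(12.8752) = 13 bits


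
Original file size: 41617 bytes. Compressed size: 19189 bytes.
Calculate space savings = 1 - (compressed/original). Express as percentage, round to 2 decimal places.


ratio = compressed/original = 19189/41617 = 0.461086
savings = 1 - ratio = 1 - 0.461086 = 0.538914
as a percentage: 0.538914 * 100 = 53.89%

Space savings = 1 - 19189/41617 = 53.89%


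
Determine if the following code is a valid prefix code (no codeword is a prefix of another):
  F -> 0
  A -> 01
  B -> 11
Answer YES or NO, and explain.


Checking each pair (does one codeword prefix another?):
  F='0' vs A='01': prefix -- VIOLATION

NO -- this is NOT a valid prefix code. F (0) is a prefix of A (01).


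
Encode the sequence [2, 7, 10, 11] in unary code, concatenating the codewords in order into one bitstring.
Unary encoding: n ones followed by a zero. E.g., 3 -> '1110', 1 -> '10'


Encode each number as n ones followed by a terminating 0:
  2 -> 110 (3 bits)
  7 -> 11111110 (8 bits)
  10 -> 11111111110 (11 bits)
  11 -> 111111111110 (12 bits)
Total length = 3 + 8 + 11 + 12 = 34 bits.

Unary([2, 7, 10, 11]) = 1101111111011111111110111111111110 (34 bits)


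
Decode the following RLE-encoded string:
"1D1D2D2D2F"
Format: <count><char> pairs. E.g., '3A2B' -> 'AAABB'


Expanding each <count><char> pair:
  1D -> 'D'
  1D -> 'D'
  2D -> 'DD'
  2D -> 'DD'
  2F -> 'FF'

Decoded = DDDDDDFF


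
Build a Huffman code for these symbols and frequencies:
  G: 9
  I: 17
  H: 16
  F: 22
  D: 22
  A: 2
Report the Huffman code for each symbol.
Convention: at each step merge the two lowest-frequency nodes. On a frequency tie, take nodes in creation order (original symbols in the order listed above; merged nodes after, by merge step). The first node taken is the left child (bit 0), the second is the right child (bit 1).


Huffman tree construction:
Step 1: Merge A(2) + G(9) = 11
Step 2: Merge (A+G)(11) + H(16) = 27
Step 3: Merge I(17) + F(22) = 39
Step 4: Merge D(22) + ((A+G)+H)(27) = 49
Step 5: Merge (I+F)(39) + (D+((A+G)+H))(49) = 88
Read each symbol's code off the tree from the root (left child = 0, right child = 1).

Codes:
  G: 1101 (length 4)
  I: 00 (length 2)
  H: 111 (length 3)
  F: 01 (length 2)
  D: 10 (length 2)
  A: 1100 (length 4)
Average code length: 214/88 = 2.4318 bits/symbol


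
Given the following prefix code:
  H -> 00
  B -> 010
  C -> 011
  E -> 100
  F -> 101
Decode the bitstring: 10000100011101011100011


Decoding step by step:
Bits 100 -> E
Bits 00 -> H
Bits 100 -> E
Bits 011 -> C
Bits 101 -> F
Bits 011 -> C
Bits 100 -> E
Bits 011 -> C


Decoded message: EHECFCEC


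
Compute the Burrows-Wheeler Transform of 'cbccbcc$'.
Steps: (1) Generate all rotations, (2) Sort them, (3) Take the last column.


Rotations (sorted):
  0: $cbccbcc -> last char: c
  1: bcc$cbcc -> last char: c
  2: bccbcc$c -> last char: c
  3: c$cbccbc -> last char: c
  4: cbcc$cbc -> last char: c
  5: cbccbcc$ -> last char: $
  6: cc$cbccb -> last char: b
  7: ccbcc$cb -> last char: b


BWT = ccccc$bb


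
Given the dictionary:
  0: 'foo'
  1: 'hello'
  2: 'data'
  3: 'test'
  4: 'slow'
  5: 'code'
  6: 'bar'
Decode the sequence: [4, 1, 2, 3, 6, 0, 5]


Look up each index in the dictionary:
  4 -> 'slow'
  1 -> 'hello'
  2 -> 'data'
  3 -> 'test'
  6 -> 'bar'
  0 -> 'foo'
  5 -> 'code'

Decoded: "slow hello data test bar foo code"


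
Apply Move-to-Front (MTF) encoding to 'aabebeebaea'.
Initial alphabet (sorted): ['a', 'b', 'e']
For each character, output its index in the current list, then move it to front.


MTF encoding:
'a': index 0 in ['a', 'b', 'e'] -> ['a', 'b', 'e']
'a': index 0 in ['a', 'b', 'e'] -> ['a', 'b', 'e']
'b': index 1 in ['a', 'b', 'e'] -> ['b', 'a', 'e']
'e': index 2 in ['b', 'a', 'e'] -> ['e', 'b', 'a']
'b': index 1 in ['e', 'b', 'a'] -> ['b', 'e', 'a']
'e': index 1 in ['b', 'e', 'a'] -> ['e', 'b', 'a']
'e': index 0 in ['e', 'b', 'a'] -> ['e', 'b', 'a']
'b': index 1 in ['e', 'b', 'a'] -> ['b', 'e', 'a']
'a': index 2 in ['b', 'e', 'a'] -> ['a', 'b', 'e']
'e': index 2 in ['a', 'b', 'e'] -> ['e', 'a', 'b']
'a': index 1 in ['e', 'a', 'b'] -> ['a', 'e', 'b']


Output: [0, 0, 1, 2, 1, 1, 0, 1, 2, 2, 1]
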